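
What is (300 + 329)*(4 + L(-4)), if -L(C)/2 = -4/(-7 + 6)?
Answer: -2516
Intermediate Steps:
L(C) = -8 (L(C) = -(-8)/(-7 + 6) = -(-8)/(-1) = -(-8)*(-1) = -2*4 = -8)
(300 + 329)*(4 + L(-4)) = (300 + 329)*(4 - 8) = 629*(-4) = -2516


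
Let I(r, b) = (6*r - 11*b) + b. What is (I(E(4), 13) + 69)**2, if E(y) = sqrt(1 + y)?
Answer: 3901 - 732*sqrt(5) ≈ 2264.2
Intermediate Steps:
I(r, b) = -10*b + 6*r (I(r, b) = (-11*b + 6*r) + b = -10*b + 6*r)
(I(E(4), 13) + 69)**2 = ((-10*13 + 6*sqrt(1 + 4)) + 69)**2 = ((-130 + 6*sqrt(5)) + 69)**2 = (-61 + 6*sqrt(5))**2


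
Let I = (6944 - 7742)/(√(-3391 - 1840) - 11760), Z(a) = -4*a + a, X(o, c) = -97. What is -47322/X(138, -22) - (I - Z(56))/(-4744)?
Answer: 3881328411822693/7955317141951 + 399*I*√5231/328054315132 ≈ 487.89 + 8.7967e-8*I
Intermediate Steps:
Z(a) = -3*a
I = -798/(-11760 + I*√5231) (I = -798/(√(-5231) - 11760) = -798/(I*√5231 - 11760) = -798/(-11760 + I*√5231) ≈ 0.067855 + 0.00041732*I)
-47322/X(138, -22) - (I - Z(56))/(-4744) = -47322/(-97) - ((9384480/138302831 + 798*I*√5231/138302831) - (-3)*56)/(-4744) = -47322*(-1/97) - ((9384480/138302831 + 798*I*√5231/138302831) - 1*(-168))*(-1)/4744 = 47322/97 - ((9384480/138302831 + 798*I*√5231/138302831) + 168)*(-1)/4744 = 47322/97 - (23244260088/138302831 + 798*I*√5231/138302831)*(-1)/4744 = 47322/97 - (-2905532511/82013578783 - 399*I*√5231/328054315132) = 47322/97 + (2905532511/82013578783 + 399*I*√5231/328054315132) = 3881328411822693/7955317141951 + 399*I*√5231/328054315132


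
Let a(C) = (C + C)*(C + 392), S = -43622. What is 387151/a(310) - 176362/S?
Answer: 46824048901/9493019640 ≈ 4.9325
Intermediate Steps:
a(C) = 2*C*(392 + C) (a(C) = (2*C)*(392 + C) = 2*C*(392 + C))
387151/a(310) - 176362/S = 387151/((2*310*(392 + 310))) - 176362/(-43622) = 387151/((2*310*702)) - 176362*(-1/43622) = 387151/435240 + 88181/21811 = 46824048901/9493019640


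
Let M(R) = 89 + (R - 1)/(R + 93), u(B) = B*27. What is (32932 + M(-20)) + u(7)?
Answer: 2424309/73 ≈ 33210.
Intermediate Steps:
u(B) = 27*B
M(R) = 89 + (-1 + R)/(93 + R)
(32932 + M(-20)) + u(7) = (32932 + 2*(4138 + 45*(-20))/(93 - 20)) + 27*7 = (32932 + 2*(4138 - 900)/73) + 189 = (32932 + 2*(1/73)*3238) + 189 = (32932 + 6476/73) + 189 = 2410512/73 + 189 = 2424309/73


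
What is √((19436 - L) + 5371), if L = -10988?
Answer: √35795 ≈ 189.20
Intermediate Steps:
√((19436 - L) + 5371) = √((19436 - 1*(-10988)) + 5371) = √((19436 + 10988) + 5371) = √(30424 + 5371) = √35795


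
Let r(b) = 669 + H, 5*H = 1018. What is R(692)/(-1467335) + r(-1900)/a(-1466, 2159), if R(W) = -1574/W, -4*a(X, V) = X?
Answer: 886034969403/372142568030 ≈ 2.3809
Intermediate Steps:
H = 1018/5 (H = (⅕)*1018 = 1018/5 ≈ 203.60)
a(X, V) = -X/4
r(b) = 4363/5 (r(b) = 669 + 1018/5 = 4363/5)
R(692)/(-1467335) + r(-1900)/a(-1466, 2159) = -1574/692/(-1467335) + 4363/(5*((-¼*(-1466)))) = -1574*1/692*(-1/1467335) + 4363/(5*(733/2)) = -787/346*(-1/1467335) + (4363/5)*(2/733) = 787/507697910 + 8726/3665 = 886034969403/372142568030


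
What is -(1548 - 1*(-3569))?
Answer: -5117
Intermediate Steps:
-(1548 - 1*(-3569)) = -(1548 + 3569) = -1*5117 = -5117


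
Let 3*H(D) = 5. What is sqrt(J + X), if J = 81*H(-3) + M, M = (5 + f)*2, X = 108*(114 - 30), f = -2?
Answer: sqrt(9213) ≈ 95.984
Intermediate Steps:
X = 9072 (X = 108*84 = 9072)
H(D) = 5/3 (H(D) = (1/3)*5 = 5/3)
M = 6 (M = (5 - 2)*2 = 3*2 = 6)
J = 141 (J = 81*(5/3) + 6 = 135 + 6 = 141)
sqrt(J + X) = sqrt(141 + 9072) = sqrt(9213)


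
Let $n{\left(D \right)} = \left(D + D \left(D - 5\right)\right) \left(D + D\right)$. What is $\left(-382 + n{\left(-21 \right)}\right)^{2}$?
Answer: $503194624$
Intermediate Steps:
$n{\left(D \right)} = 2 D \left(D + D \left(-5 + D\right)\right)$ ($n{\left(D \right)} = \left(D + D \left(-5 + D\right)\right) 2 D = 2 D \left(D + D \left(-5 + D\right)\right)$)
$\left(-382 + n{\left(-21 \right)}\right)^{2} = \left(-382 + 2 \left(-21\right)^{2} \left(-4 - 21\right)\right)^{2} = \left(-382 + 2 \cdot 441 \left(-25\right)\right)^{2} = \left(-382 - 22050\right)^{2} = \left(-22432\right)^{2} = 503194624$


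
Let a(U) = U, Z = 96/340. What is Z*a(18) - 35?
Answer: -2543/85 ≈ -29.918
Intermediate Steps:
Z = 24/85 (Z = 96*(1/340) = 24/85 ≈ 0.28235)
Z*a(18) - 35 = (24/85)*18 - 35 = 432/85 - 35 = -2543/85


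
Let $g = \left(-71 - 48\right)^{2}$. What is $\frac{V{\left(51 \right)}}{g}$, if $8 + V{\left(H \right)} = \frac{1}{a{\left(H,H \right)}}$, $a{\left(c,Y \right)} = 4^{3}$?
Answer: $- \frac{73}{129472} \approx -0.00056383$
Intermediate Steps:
$a{\left(c,Y \right)} = 64$
$g = 14161$ ($g = \left(-119\right)^{2} = 14161$)
$V{\left(H \right)} = - \frac{511}{64}$ ($V{\left(H \right)} = -8 + \frac{1}{64} = - \frac{511}{64}$)
$\frac{V{\left(51 \right)}}{g} = - \frac{511}{64 \cdot 14161} = \left(- \frac{511}{64}\right) \frac{1}{14161} = - \frac{73}{129472}$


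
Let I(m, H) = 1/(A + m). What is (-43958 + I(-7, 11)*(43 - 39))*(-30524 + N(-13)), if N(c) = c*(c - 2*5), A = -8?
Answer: 1328638610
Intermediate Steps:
I(m, H) = 1/(-8 + m)
N(c) = c*(-10 + c) (N(c) = c*(c - 10) = c*(-10 + c))
(-43958 + I(-7, 11)*(43 - 39))*(-30524 + N(-13)) = (-43958 + (43 - 39)/(-8 - 7))*(-30524 - 13*(-10 - 13)) = (-43958 + 4/(-15))*(-30524 - 13*(-23)) = (-43958 - 1/15*4)*(-30524 + 299) = (-43958 - 4/15)*(-30225) = -659374/15*(-30225) = 1328638610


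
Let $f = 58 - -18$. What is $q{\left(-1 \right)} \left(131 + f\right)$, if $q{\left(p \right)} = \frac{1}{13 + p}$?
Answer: $\frac{69}{4} \approx 17.25$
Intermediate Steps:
$f = 76$ ($f = 58 + 18 = 76$)
$q{\left(-1 \right)} \left(131 + f\right) = \frac{131 + 76}{13 - 1} = \frac{1}{12} \cdot 207 = \frac{69}{4}$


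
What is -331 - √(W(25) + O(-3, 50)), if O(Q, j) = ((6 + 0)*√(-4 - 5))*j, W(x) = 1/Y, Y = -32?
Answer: -331 - √(-2 + 57600*I)/8 ≈ -352.21 - 21.214*I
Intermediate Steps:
W(x) = -1/32 (W(x) = 1/(-32) = -1/32)
O(Q, j) = 18*I*j (O(Q, j) = (6*√(-9))*j = (6*(3*I))*j = (18*I)*j = 18*I*j)
-331 - √(W(25) + O(-3, 50)) = -331 - √(-1/32 + 18*I*50) = -331 - √(-1/32 + 900*I)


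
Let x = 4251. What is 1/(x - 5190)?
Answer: -1/939 ≈ -0.0010650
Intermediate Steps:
1/(x - 5190) = 1/(4251 - 5190) = 1/(-939) = -1/939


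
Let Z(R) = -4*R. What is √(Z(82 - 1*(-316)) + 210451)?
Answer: √208859 ≈ 457.01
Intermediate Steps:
√(Z(82 - 1*(-316)) + 210451) = √(-4*(82 - 1*(-316)) + 210451) = √(-4*(82 + 316) + 210451) = √(-4*398 + 210451) = √(-1592 + 210451) = √208859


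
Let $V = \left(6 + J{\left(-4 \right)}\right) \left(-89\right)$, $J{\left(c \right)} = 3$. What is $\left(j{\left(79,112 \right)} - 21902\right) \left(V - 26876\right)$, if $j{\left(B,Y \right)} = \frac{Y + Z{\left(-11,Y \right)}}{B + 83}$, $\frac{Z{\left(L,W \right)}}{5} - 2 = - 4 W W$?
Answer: $\frac{5841203173}{9} \approx 6.4902 \cdot 10^{8}$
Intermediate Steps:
$Z{\left(L,W \right)} = 10 - 20 W^{2}$ ($Z{\left(L,W \right)} = 10 + 5 - 4 W W = 10 + 5 \left(- 4 W^{2}\right) = 10 - 20 W^{2}$)
$j{\left(B,Y \right)} = \frac{10 + Y - 20 Y^{2}}{83 + B}$ ($j{\left(B,Y \right)} = \frac{Y - \left(-10 + 20 Y^{2}\right)}{B + 83} = \frac{10 + Y - 20 Y^{2}}{83 + B}$)
$V = -801$ ($V = \left(6 + 3\right) \left(-89\right) = 9 \left(-89\right) = -801$)
$\left(j{\left(79,112 \right)} - 21902\right) \left(V - 26876\right) = \left(\frac{10 + 112 - 20 \cdot 112^{2}}{83 + 79} - 21902\right) \left(-801 - 26876\right) = \left(\frac{10 + 112 - 250880}{162} - 21902\right) \left(-27677\right) = \left(\frac{1}{162} \left(-250758\right) - 21902\right) \left(-27677\right) = \left(- \frac{13931}{9} - 21902\right) \left(-27677\right) = \left(- \frac{211049}{9}\right) \left(-27677\right) = \frac{5841203173}{9}$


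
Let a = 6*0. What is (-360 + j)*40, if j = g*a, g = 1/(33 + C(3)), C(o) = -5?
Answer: -14400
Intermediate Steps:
a = 0
g = 1/28 (g = 1/(33 - 5) = 1/28 ≈ 0.035714)
j = 0 (j = (1/28)*0 = 0)
(-360 + j)*40 = (-360 + 0)*40 = -360*40 = -14400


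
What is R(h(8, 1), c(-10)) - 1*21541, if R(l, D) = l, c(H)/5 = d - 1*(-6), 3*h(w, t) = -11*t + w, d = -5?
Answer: -21542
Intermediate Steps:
h(w, t) = -11*t/3 + w/3 (h(w, t) = (-11*t + w)/3 = (w - 11*t)/3 = -11*t/3 + w/3)
c(H) = 5 (c(H) = 5*(-5 - 1*(-6)) = 5*(-5 + 6) = 5*1 = 5)
R(h(8, 1), c(-10)) - 1*21541 = (-11/3*1 + (1/3)*8) - 1*21541 = (-11/3 + 8/3) - 21541 = -1 - 21541 = -21542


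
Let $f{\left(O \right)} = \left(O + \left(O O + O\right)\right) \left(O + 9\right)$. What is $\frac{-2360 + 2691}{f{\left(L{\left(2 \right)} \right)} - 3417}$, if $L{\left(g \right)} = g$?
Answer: $- \frac{331}{3329} \approx -0.099429$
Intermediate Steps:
$f{\left(O \right)} = \left(9 + O\right) \left(O^{2} + 2 O\right)$ ($f{\left(O \right)} = \left(O + \left(O^{2} + O\right)\right) \left(9 + O\right) = \left(O + \left(O + O^{2}\right)\right) \left(9 + O\right) = \left(O^{2} + 2 O\right) \left(9 + O\right) = \left(9 + O\right) \left(O^{2} + 2 O\right)$)
$\frac{-2360 + 2691}{f{\left(L{\left(2 \right)} \right)} - 3417} = \frac{-2360 + 2691}{2 \left(18 + 2^{2} + 11 \cdot 2\right) - 3417} = \frac{331}{2 \left(18 + 4 + 22\right) - 3417} = \frac{331}{2 \cdot 44 - 3417} = \frac{331}{88 - 3417} = \frac{331}{-3329} = 331 \left(- \frac{1}{3329}\right) = - \frac{331}{3329}$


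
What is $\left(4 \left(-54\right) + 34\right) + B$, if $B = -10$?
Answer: $-192$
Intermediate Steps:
$\left(4 \left(-54\right) + 34\right) + B = \left(4 \left(-54\right) + 34\right) - 10 = \left(-216 + 34\right) - 10 = -182 - 10 = -192$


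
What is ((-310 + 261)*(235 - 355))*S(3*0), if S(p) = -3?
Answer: -17640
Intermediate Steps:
((-310 + 261)*(235 - 355))*S(3*0) = ((-310 + 261)*(235 - 355))*(-3) = -49*(-120)*(-3) = 5880*(-3) = -17640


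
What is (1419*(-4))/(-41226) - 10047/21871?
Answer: -48342971/150275641 ≈ -0.32170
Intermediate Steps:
(1419*(-4))/(-41226) - 10047/21871 = -5676*(-1/41226) - 10047*1/21871 = 946/6871 - 10047/21871 = -48342971/150275641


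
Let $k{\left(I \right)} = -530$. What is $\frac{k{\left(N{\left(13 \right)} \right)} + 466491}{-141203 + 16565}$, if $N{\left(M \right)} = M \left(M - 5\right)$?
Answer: $- \frac{465961}{124638} \approx -3.7385$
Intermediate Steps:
$N{\left(M \right)} = M \left(-5 + M\right)$
$\frac{k{\left(N{\left(13 \right)} \right)} + 466491}{-141203 + 16565} = \frac{-530 + 466491}{-141203 + 16565} = \frac{465961}{-124638} = 465961 \left(- \frac{1}{124638}\right) = - \frac{465961}{124638}$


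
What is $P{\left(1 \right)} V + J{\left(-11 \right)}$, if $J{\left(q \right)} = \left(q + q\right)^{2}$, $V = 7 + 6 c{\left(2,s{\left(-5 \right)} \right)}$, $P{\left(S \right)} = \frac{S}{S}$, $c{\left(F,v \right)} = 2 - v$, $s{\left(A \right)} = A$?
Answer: $533$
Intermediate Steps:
$P{\left(S \right)} = 1$
$V = 49$ ($V = 7 + 6 \left(2 - -5\right) = 7 + 6 \left(2 + 5\right) = 7 + 6 \cdot 7 = 7 + 42 = 49$)
$J{\left(q \right)} = 4 q^{2}$ ($J{\left(q \right)} = \left(2 q\right)^{2} = 4 q^{2}$)
$P{\left(1 \right)} V + J{\left(-11 \right)} = 1 \cdot 49 + 4 \left(-11\right)^{2} = 49 + 4 \cdot 121 = 49 + 484 = 533$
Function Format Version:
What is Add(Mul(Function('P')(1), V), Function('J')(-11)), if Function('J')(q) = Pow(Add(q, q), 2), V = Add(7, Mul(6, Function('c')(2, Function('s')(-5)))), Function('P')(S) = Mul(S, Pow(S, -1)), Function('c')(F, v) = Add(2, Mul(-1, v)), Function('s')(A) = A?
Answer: 533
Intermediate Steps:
Function('P')(S) = 1
V = 49 (V = Add(7, Mul(6, Add(2, Mul(-1, -5)))) = Add(7, Mul(6, Add(2, 5))) = Add(7, Mul(6, 7)) = Add(7, 42) = 49)
Function('J')(q) = Mul(4, Pow(q, 2)) (Function('J')(q) = Pow(Mul(2, q), 2) = Mul(4, Pow(q, 2)))
Add(Mul(Function('P')(1), V), Function('J')(-11)) = Add(Mul(1, 49), Mul(4, Pow(-11, 2))) = Add(49, Mul(4, 121)) = Add(49, 484) = 533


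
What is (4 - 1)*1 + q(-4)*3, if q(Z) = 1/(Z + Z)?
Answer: 21/8 ≈ 2.6250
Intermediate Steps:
q(Z) = 1/(2*Z)
(4 - 1)*1 + q(-4)*3 = (4 - 1)*1 + ((1/2)/(-4))*3 = 3*1 + ((1/2)*(-1/4))*3 = 3 - 1/8*3 = 3 - 3/8 = 21/8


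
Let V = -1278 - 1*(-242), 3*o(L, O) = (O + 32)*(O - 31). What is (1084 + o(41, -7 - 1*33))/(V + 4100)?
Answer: 955/2298 ≈ 0.41558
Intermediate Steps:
o(L, O) = (-31 + O)*(32 + O)/3 (o(L, O) = ((O + 32)*(O - 31))/3 = ((32 + O)*(-31 + O))/3 = ((-31 + O)*(32 + O))/3 = (-31 + O)*(32 + O)/3)
V = -1036 (V = -1278 + 242 = -1036)
(1084 + o(41, -7 - 1*33))/(V + 4100) = (1084 + (-992/3 + (-7 - 1*33)/3 + (-7 - 1*33)²/3))/(-1036 + 4100) = (1084 + (-992/3 + (-7 - 33)/3 + (-7 - 33)²/3))/3064 = (1084 + (-992/3 + (⅓)*(-40) + (⅓)*(-40)²))*(1/3064) = (1084 + (-992/3 - 40/3 + (⅓)*1600))*(1/3064) = (1084 + (-992/3 - 40/3 + 1600/3))*(1/3064) = (1084 + 568/3)*(1/3064) = (3820/3)*(1/3064) = 955/2298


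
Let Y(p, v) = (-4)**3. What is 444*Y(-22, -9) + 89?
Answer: -28327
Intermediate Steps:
Y(p, v) = -64
444*Y(-22, -9) + 89 = 444*(-64) + 89 = -28416 + 89 = -28327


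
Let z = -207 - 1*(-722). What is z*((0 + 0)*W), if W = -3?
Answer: 0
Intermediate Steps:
z = 515 (z = -207 + 722 = 515)
z*((0 + 0)*W) = 515*((0 + 0)*(-3)) = 515*(0*(-3)) = 515*0 = 0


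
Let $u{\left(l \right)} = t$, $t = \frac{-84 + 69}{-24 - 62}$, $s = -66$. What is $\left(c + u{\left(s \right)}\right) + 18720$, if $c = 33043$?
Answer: $\frac{4451633}{86} \approx 51763.0$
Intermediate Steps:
$t = \frac{15}{86}$ ($t = - \frac{15}{-86} = \left(-15\right) \left(- \frac{1}{86}\right) = \frac{15}{86} \approx 0.17442$)
$u{\left(l \right)} = \frac{15}{86}$
$\left(c + u{\left(s \right)}\right) + 18720 = \left(33043 + \frac{15}{86}\right) + 18720 = \frac{2841713}{86} + 18720 = \frac{4451633}{86}$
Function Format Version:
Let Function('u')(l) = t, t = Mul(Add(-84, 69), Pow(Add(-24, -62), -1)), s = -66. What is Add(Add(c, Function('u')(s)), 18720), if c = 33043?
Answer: Rational(4451633, 86) ≈ 51763.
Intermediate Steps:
t = Rational(15, 86) (t = Mul(-15, Pow(-86, -1)) = Mul(-15, Rational(-1, 86)) = Rational(15, 86) ≈ 0.17442)
Function('u')(l) = Rational(15, 86)
Add(Add(c, Function('u')(s)), 18720) = Add(Add(33043, Rational(15, 86)), 18720) = Add(Rational(2841713, 86), 18720) = Rational(4451633, 86)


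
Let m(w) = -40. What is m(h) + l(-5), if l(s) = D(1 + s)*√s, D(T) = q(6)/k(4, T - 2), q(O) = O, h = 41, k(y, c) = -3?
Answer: -40 - 2*I*√5 ≈ -40.0 - 4.4721*I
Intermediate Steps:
D(T) = -2 (D(T) = 6/(-3) = 6*(-⅓) = -2)
l(s) = -2*√s
m(h) + l(-5) = -40 - 2*I*√5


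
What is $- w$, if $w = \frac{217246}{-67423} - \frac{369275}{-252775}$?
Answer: $\frac{1200669173}{681713953} \approx 1.7613$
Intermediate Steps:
$w = - \frac{1200669173}{681713953}$ ($w = 217246 \left(- \frac{1}{67423}\right) - - \frac{14771}{10111} = - \frac{217246}{67423} + \frac{14771}{10111} = - \frac{1200669173}{681713953} \approx -1.7613$)
$- w = \left(-1\right) \left(- \frac{1200669173}{681713953}\right) = \frac{1200669173}{681713953}$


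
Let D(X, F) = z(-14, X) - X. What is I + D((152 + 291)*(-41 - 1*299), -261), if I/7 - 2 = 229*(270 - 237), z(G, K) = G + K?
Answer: 52899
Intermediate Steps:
D(X, F) = -14 (D(X, F) = (-14 + X) - X = -14)
I = 52913 (I = 14 + 7*(229*(270 - 237)) = 14 + 7*(229*33) = 14 + 7*7557 = 14 + 52899 = 52913)
I + D((152 + 291)*(-41 - 1*299), -261) = 52913 - 14 = 52899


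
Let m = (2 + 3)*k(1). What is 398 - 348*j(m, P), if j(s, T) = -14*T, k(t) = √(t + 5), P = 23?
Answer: 112454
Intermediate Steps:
k(t) = √(5 + t)
m = 5*√6 (m = (2 + 3)*√(5 + 1) = 5*√6 ≈ 12.247)
398 - 348*j(m, P) = 398 - (-4872)*23 = 398 - 348*(-322) = 398 + 112056 = 112454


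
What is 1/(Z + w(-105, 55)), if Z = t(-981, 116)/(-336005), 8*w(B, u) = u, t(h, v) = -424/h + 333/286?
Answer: 377086315320/2592466626077 ≈ 0.14545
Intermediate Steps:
t(h, v) = 333/286 - 424/h (t(h, v) = -424/h + 333*(1/286) = -424/h + 333/286 = 333/286 - 424/h)
w(B, u) = u/8
Z = -447937/94271578830 (Z = (333/286 - 424/(-981))/(-336005) = (333/286 - 424*(-1/981))*(-1/336005) = (333/286 + 424/981)*(-1/336005) = (447937/280566)*(-1/336005) = -447937/94271578830 ≈ -4.7516e-6)
1/(Z + w(-105, 55)) = 1/(-447937/94271578830 + (⅛)*55) = 1/(-447937/94271578830 + 55/8) = 1/(2592466626077/377086315320) = 377086315320/2592466626077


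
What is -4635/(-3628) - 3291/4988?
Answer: 698727/1131029 ≈ 0.61778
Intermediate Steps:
-4635/(-3628) - 3291/4988 = -4635*(-1/3628) - 3291*1/4988 = 4635/3628 - 3291/4988 = 698727/1131029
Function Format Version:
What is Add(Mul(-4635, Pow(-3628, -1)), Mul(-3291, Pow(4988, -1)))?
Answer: Rational(698727, 1131029) ≈ 0.61778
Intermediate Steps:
Add(Mul(-4635, Pow(-3628, -1)), Mul(-3291, Pow(4988, -1))) = Add(Mul(-4635, Rational(-1, 3628)), Mul(-3291, Rational(1, 4988))) = Add(Rational(4635, 3628), Rational(-3291, 4988)) = Rational(698727, 1131029)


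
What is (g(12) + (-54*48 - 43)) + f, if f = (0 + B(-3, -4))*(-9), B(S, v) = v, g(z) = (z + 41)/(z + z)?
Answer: -62323/24 ≈ -2596.8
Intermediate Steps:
g(z) = (41 + z)/(2*z) (g(z) = (41 + z)/((2*z)) = (41 + z)*(1/(2*z)) = (41 + z)/(2*z))
f = 36 (f = (0 - 4)*(-9) = -4*(-9) = 36)
(g(12) + (-54*48 - 43)) + f = ((½)*(41 + 12)/12 + (-54*48 - 43)) + 36 = ((½)*(1/12)*53 + (-2592 - 43)) + 36 = (53/24 - 2635) + 36 = -63187/24 + 36 = -62323/24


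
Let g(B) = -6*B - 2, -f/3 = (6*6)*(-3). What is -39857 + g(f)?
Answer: -41803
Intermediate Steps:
f = 324 (f = -3*6*6*(-3) = -108*(-3) = -3*(-108) = 324)
g(B) = -2 - 6*B
-39857 + g(f) = -39857 + (-2 - 6*324) = -39857 + (-2 - 1944) = -39857 - 1946 = -41803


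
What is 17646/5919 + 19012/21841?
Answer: 165979438/43092293 ≈ 3.8517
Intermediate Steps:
17646/5919 + 19012/21841 = 17646*(1/5919) + 19012*(1/21841) = 5882/1973 + 19012/21841 = 165979438/43092293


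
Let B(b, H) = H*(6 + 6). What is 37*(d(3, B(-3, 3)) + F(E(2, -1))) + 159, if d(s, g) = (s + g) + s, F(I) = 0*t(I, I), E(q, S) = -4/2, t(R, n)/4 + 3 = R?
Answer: 1713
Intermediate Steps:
t(R, n) = -12 + 4*R
E(q, S) = -2 (E(q, S) = -4*1/2 = -2)
B(b, H) = 12*H (B(b, H) = H*12 = 12*H)
F(I) = 0 (F(I) = 0*(-12 + 4*I) = 0)
d(s, g) = g + 2*s (d(s, g) = (g + s) + s = g + 2*s)
37*(d(3, B(-3, 3)) + F(E(2, -1))) + 159 = 37*((12*3 + 2*3) + 0) + 159 = 37*((36 + 6) + 0) + 159 = 37*(42 + 0) + 159 = 37*42 + 159 = 1554 + 159 = 1713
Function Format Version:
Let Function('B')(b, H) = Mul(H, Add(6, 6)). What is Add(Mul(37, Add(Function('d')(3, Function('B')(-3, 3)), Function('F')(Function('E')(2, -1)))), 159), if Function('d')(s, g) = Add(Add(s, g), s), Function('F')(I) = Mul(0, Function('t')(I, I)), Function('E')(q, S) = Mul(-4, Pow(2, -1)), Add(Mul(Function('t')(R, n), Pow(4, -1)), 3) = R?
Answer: 1713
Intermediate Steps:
Function('t')(R, n) = Add(-12, Mul(4, R))
Function('E')(q, S) = -2 (Function('E')(q, S) = Mul(-4, Rational(1, 2)) = -2)
Function('B')(b, H) = Mul(12, H) (Function('B')(b, H) = Mul(H, 12) = Mul(12, H))
Function('F')(I) = 0 (Function('F')(I) = Mul(0, Add(-12, Mul(4, I))) = 0)
Function('d')(s, g) = Add(g, Mul(2, s)) (Function('d')(s, g) = Add(Add(g, s), s) = Add(g, Mul(2, s)))
Add(Mul(37, Add(Function('d')(3, Function('B')(-3, 3)), Function('F')(Function('E')(2, -1)))), 159) = Add(Mul(37, Add(Add(Mul(12, 3), Mul(2, 3)), 0)), 159) = Add(Mul(37, Add(Add(36, 6), 0)), 159) = Add(Mul(37, Add(42, 0)), 159) = Add(Mul(37, 42), 159) = Add(1554, 159) = 1713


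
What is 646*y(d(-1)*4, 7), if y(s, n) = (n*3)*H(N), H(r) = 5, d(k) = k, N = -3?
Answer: 67830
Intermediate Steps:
y(s, n) = 15*n (y(s, n) = (n*3)*5 = (3*n)*5 = 15*n)
646*y(d(-1)*4, 7) = 646*(15*7) = 646*105 = 67830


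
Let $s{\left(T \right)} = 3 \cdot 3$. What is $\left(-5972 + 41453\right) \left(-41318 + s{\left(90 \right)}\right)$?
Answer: $-1465684629$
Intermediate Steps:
$s{\left(T \right)} = 9$
$\left(-5972 + 41453\right) \left(-41318 + s{\left(90 \right)}\right) = \left(-5972 + 41453\right) \left(-41318 + 9\right) = 35481 \left(-41309\right) = -1465684629$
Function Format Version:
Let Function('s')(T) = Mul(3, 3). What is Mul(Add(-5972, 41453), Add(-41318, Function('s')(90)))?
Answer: -1465684629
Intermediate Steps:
Function('s')(T) = 9
Mul(Add(-5972, 41453), Add(-41318, Function('s')(90))) = Mul(Add(-5972, 41453), Add(-41318, 9)) = Mul(35481, -41309) = -1465684629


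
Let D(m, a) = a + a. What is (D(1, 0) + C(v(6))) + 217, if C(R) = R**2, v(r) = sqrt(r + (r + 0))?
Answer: 229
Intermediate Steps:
D(m, a) = 2*a
v(r) = sqrt(2)*sqrt(r) (v(r) = sqrt(r + r) = sqrt(2*r) = sqrt(2)*sqrt(r))
(D(1, 0) + C(v(6))) + 217 = (2*0 + (sqrt(2)*sqrt(6))**2) + 217 = (0 + (2*sqrt(3))**2) + 217 = (0 + 12) + 217 = 12 + 217 = 229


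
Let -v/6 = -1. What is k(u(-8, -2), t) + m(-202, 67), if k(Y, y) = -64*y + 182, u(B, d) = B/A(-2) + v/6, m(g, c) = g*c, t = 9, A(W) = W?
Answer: -13928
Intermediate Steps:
v = 6 (v = -6*(-1) = 6)
m(g, c) = c*g
u(B, d) = 1 - B/2 (u(B, d) = B/(-2) + 6/6 = B*(-1/2) + 6*(1/6) = -B/2 + 1 = 1 - B/2)
k(Y, y) = 182 - 64*y
k(u(-8, -2), t) + m(-202, 67) = (182 - 64*9) + 67*(-202) = (182 - 576) - 13534 = -394 - 13534 = -13928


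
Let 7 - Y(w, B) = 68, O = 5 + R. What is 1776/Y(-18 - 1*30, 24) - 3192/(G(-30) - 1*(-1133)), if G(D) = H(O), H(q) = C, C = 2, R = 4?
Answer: -2210472/69235 ≈ -31.927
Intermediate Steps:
O = 9 (O = 5 + 4 = 9)
H(q) = 2
G(D) = 2
Y(w, B) = -61 (Y(w, B) = 7 - 1*68 = 7 - 68 = -61)
1776/Y(-18 - 1*30, 24) - 3192/(G(-30) - 1*(-1133)) = 1776/(-61) - 3192/(2 - 1*(-1133)) = 1776*(-1/61) - 3192/(2 + 1133) = -1776/61 - 3192/1135 = -2210472/69235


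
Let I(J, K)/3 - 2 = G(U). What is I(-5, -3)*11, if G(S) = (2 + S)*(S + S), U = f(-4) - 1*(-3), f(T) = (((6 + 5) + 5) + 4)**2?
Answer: 10772256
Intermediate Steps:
f(T) = 400 (f(T) = ((11 + 5) + 4)**2 = (16 + 4)**2 = 20**2 = 400)
U = 403 (U = 400 - 1*(-3) = 400 + 3 = 403)
G(S) = 2*S*(2 + S) (G(S) = (2 + S)*(2*S) = 2*S*(2 + S))
I(J, K) = 979296 (I(J, K) = 6 + 3*(2*403*(2 + 403)) = 6 + 3*(2*403*405) = 6 + 3*326430 = 6 + 979290 = 979296)
I(-5, -3)*11 = 979296*11 = 10772256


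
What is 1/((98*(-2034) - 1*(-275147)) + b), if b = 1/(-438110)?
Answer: 438110/33215309649 ≈ 1.3190e-5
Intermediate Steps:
b = -1/438110 ≈ -2.2825e-6
1/((98*(-2034) - 1*(-275147)) + b) = 1/((98*(-2034) - 1*(-275147)) - 1/438110) = 1/((-199332 + 275147) - 1/438110) = 1/(75815 - 1/438110) = 1/(33215309649/438110) = 438110/33215309649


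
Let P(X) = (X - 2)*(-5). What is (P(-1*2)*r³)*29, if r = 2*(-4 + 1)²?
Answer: 3382560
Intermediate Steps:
r = 18 (r = 2*(-3)² = 2*9 = 18)
P(X) = 10 - 5*X (P(X) = (-2 + X)*(-5) = 10 - 5*X)
(P(-1*2)*r³)*29 = ((10 - (-5)*2)*18³)*29 = ((10 - 5*(-2))*5832)*29 = ((10 + 10)*5832)*29 = (20*5832)*29 = 116640*29 = 3382560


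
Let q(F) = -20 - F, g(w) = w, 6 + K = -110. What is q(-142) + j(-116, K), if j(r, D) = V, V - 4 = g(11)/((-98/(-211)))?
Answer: 14669/98 ≈ 149.68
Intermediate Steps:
K = -116 (K = -6 - 110 = -116)
V = 2713/98 (V = 4 + 11/((-98/(-211))) = 4 + 11/((-98*(-1/211))) = 4 + 11/(98/211) = 4 + 11*(211/98) = 4 + 2321/98 = 2713/98 ≈ 27.684)
j(r, D) = 2713/98
q(-142) + j(-116, K) = (-20 - 1*(-142)) + 2713/98 = (-20 + 142) + 2713/98 = 122 + 2713/98 = 14669/98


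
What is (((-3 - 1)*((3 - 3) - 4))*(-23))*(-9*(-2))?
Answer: -6624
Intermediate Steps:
(((-3 - 1)*((3 - 3) - 4))*(-23))*(-9*(-2)) = (-4*(0 - 4)*(-23))*18 = (-4*(-4)*(-23))*18 = (16*(-23))*18 = -368*18 = -6624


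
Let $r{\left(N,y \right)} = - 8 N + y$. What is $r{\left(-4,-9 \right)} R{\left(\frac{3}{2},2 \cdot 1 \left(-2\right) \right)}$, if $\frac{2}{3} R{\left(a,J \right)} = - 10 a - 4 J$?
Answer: $\frac{69}{2} \approx 34.5$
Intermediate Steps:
$r{\left(N,y \right)} = y - 8 N$
$R{\left(a,J \right)} = - 15 a - 6 J$ ($R{\left(a,J \right)} = \frac{3 \left(- 10 a - 4 J\right)}{2} = - 15 a - 6 J$)
$r{\left(-4,-9 \right)} R{\left(\frac{3}{2},2 \cdot 1 \left(-2\right) \right)} = \left(-9 - -32\right) \left(- 15 \cdot \frac{3}{2} - 6 \cdot 2 \cdot 1 \left(-2\right)\right) = \left(-9 + 32\right) \left(- 15 \cdot 3 \cdot \frac{1}{2} - 6 \cdot 2 \left(-2\right)\right) = 23 \left(\left(-15\right) \frac{3}{2} - -24\right) = 23 \left(- \frac{45}{2} + 24\right) = 23 \cdot \frac{3}{2} = \frac{69}{2}$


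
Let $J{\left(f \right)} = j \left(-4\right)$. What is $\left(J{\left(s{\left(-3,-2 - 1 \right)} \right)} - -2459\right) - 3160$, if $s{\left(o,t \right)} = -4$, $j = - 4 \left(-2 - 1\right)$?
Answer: $-749$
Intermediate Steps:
$j = 12$ ($j = \left(-4\right) \left(-3\right) = 12$)
$J{\left(f \right)} = -48$ ($J{\left(f \right)} = 12 \left(-4\right) = -48$)
$\left(J{\left(s{\left(-3,-2 - 1 \right)} \right)} - -2459\right) - 3160 = \left(-48 - -2459\right) - 3160 = \left(-48 + 2459\right) - 3160 = 2411 - 3160 = -749$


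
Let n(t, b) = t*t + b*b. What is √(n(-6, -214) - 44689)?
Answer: 3*√127 ≈ 33.808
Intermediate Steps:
n(t, b) = b² + t² (n(t, b) = t² + b² = b² + t²)
√(n(-6, -214) - 44689) = √(((-214)² + (-6)²) - 44689) = √((45796 + 36) - 44689) = √(45832 - 44689) = √1143 = 3*√127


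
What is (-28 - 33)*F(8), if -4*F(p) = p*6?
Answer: 732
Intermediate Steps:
F(p) = -3*p/2 (F(p) = -p*6/4 = -3*p/2)
(-28 - 33)*F(8) = (-28 - 33)*(-3/2*8) = -61*(-12) = 732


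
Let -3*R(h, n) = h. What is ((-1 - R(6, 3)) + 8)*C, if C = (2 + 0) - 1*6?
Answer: -36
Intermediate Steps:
R(h, n) = -h/3
C = -4 (C = 2 - 6 = -4)
((-1 - R(6, 3)) + 8)*C = ((-1 - (-1)*6/3) + 8)*(-4) = ((-1 - 1*(-2)) + 8)*(-4) = ((-1 + 2) + 8)*(-4) = (1 + 8)*(-4) = 9*(-4) = -36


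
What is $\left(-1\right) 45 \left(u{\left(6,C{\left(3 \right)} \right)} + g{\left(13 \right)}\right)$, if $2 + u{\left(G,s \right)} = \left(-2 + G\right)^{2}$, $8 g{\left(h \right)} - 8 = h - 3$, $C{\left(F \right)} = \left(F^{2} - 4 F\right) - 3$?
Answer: $- \frac{2925}{4} \approx -731.25$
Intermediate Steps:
$C{\left(F \right)} = -3 + F^{2} - 4 F$
$g{\left(h \right)} = \frac{5}{8} + \frac{h}{8}$ ($g{\left(h \right)} = 1 + \frac{h - 3}{8} = 1 + \frac{-3 + h}{8} = 1 + \left(- \frac{3}{8} + \frac{h}{8}\right) = \frac{5}{8} + \frac{h}{8}$)
$u{\left(G,s \right)} = -2 + \left(-2 + G\right)^{2}$
$\left(-1\right) 45 \left(u{\left(6,C{\left(3 \right)} \right)} + g{\left(13 \right)}\right) = \left(-1\right) 45 \left(\left(-2 + \left(-2 + 6\right)^{2}\right) + \left(\frac{5}{8} + \frac{1}{8} \cdot 13\right)\right) = - 45 \left(\left(-2 + 4^{2}\right) + \left(\frac{5}{8} + \frac{13}{8}\right)\right) = - 45 \left(\left(-2 + 16\right) + \frac{9}{4}\right) = - 45 \left(14 + \frac{9}{4}\right) = \left(-45\right) \frac{65}{4} = - \frac{2925}{4}$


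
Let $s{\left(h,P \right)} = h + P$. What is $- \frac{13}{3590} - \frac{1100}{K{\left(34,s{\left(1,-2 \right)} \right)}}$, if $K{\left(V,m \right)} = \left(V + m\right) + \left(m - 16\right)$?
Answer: $- \frac{493651}{7180} \approx -68.754$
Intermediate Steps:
$s{\left(h,P \right)} = P + h$
$K{\left(V,m \right)} = -16 + V + 2 m$ ($K{\left(V,m \right)} = \left(V + m\right) + \left(m - 16\right) = \left(V + m\right) + \left(-16 + m\right) = -16 + V + 2 m$)
$- \frac{13}{3590} - \frac{1100}{K{\left(34,s{\left(1,-2 \right)} \right)}} = - \frac{13}{3590} - \frac{1100}{-16 + 34 + 2 \left(-2 + 1\right)} = \left(-13\right) \frac{1}{3590} - \frac{1100}{-16 + 34 + 2 \left(-1\right)} = - \frac{13}{3590} - \frac{1100}{-16 + 34 - 2} = - \frac{13}{3590} - \frac{1100}{16} = - \frac{13}{3590} - \frac{275}{4} = - \frac{493651}{7180}$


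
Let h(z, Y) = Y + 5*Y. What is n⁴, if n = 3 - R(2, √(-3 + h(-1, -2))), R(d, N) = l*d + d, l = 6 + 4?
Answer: 130321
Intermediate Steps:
h(z, Y) = 6*Y
l = 10
R(d, N) = 11*d (R(d, N) = 10*d + d = 11*d)
n = -19 (n = 3 - 11*2 = 3 - 1*22 = 3 - 22 = -19)
n⁴ = (-19)⁴ = 130321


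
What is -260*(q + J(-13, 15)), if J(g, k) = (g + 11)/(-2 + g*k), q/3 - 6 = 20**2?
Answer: -62386480/197 ≈ -3.1668e+5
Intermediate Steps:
q = 1218 (q = 18 + 3*20**2 = 18 + 3*400 = 18 + 1200 = 1218)
J(g, k) = (11 + g)/(-2 + g*k)
-260*(q + J(-13, 15)) = -260*(1218 + (11 - 13)/(-2 - 13*15)) = -260*(1218 - 2/(-2 - 195)) = -260*(1218 - 2/(-197)) = -260*(1218 - 1/197*(-2)) = -260*(1218 + 2/197) = -260*239948/197 = -62386480/197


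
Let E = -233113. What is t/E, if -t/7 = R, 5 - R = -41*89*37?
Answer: 945126/233113 ≈ 4.0544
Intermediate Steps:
R = 135018 (R = 5 - (-41*89)*37 = 5 - (-3649)*37 = 5 - 1*(-135013) = 5 + 135013 = 135018)
t = -945126 (t = -7*135018 = -945126)
t/E = -945126/(-233113) = -945126*(-1/233113) = 945126/233113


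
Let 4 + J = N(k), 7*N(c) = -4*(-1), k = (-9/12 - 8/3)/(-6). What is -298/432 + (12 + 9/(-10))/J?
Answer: -8483/2160 ≈ -3.9273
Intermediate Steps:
k = 41/72 (k = (-9*1/12 - 8*1/3)*(-1/6) = (-3/4 - 8/3)*(-1/6) = -41/12*(-1/6) = 41/72 ≈ 0.56944)
N(c) = 4/7 (N(c) = (-4*(-1))/7 = (1/7)*4 = 4/7)
J = -24/7 (J = -4 + 4/7 = -24/7 ≈ -3.4286)
-298/432 + (12 + 9/(-10))/J = -298/432 + (12 + 9/(-10))/(-24/7) = -298*1/432 + (12 + 9*(-1/10))*(-7/24) = -149/216 + (12 - 9/10)*(-7/24) = -149/216 + (111/10)*(-7/24) = -149/216 - 259/80 = -8483/2160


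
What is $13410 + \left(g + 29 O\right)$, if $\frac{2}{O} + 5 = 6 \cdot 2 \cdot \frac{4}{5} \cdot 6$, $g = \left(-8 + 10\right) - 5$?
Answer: $\frac{3526331}{263} \approx 13408.0$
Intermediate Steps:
$g = -3$ ($g = 2 - 5 = -3$)
$O = \frac{10}{263}$ ($O = \frac{2}{-5 + 6 \cdot 2 \cdot \frac{4}{5} \cdot 6} = \frac{2}{-5 + 6 \cdot \frac{8}{5} \cdot 6} = \frac{2}{-5 + 6 \cdot \frac{48}{5}} = \frac{2}{-5 + \frac{288}{5}} = \frac{2}{\frac{263}{5}} = 2 \cdot \frac{5}{263} = \frac{10}{263} \approx 0.038023$)
$13410 + \left(g + 29 O\right) = 13410 + \left(-3 + 29 \cdot \frac{10}{263}\right) = 13410 + \left(-3 + \frac{290}{263}\right) = 13410 - \frac{499}{263} = \frac{3526331}{263}$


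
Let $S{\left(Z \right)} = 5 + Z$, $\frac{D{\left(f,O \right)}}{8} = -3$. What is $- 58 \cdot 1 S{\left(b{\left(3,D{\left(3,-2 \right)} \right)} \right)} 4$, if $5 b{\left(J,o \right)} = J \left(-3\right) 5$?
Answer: $928$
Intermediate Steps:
$D{\left(f,O \right)} = -24$ ($D{\left(f,O \right)} = 8 \left(-3\right) = -24$)
$b{\left(J,o \right)} = - 3 J$ ($b{\left(J,o \right)} = \frac{J \left(-3\right) 5}{5} = \frac{- 3 J 5}{5} = \frac{\left(-15\right) J}{5} = - 3 J$)
$- 58 \cdot 1 S{\left(b{\left(3,D{\left(3,-2 \right)} \right)} \right)} 4 = - 58 \cdot 1 \left(5 - 9\right) 4 = - 58 \cdot 1 \left(-4\right) 4 = - 58 \left(\left(-4\right) 4\right) = \left(-58\right) \left(-16\right) = 928$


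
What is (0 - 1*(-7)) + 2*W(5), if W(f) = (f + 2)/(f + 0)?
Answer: 49/5 ≈ 9.8000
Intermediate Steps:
W(f) = (2 + f)/f
(0 - 1*(-7)) + 2*W(5) = (0 - 1*(-7)) + 2*((2 + 5)/5) = (0 + 7) + 2*((⅕)*7) = 7 + 2*(7/5) = 7 + 14/5 = 49/5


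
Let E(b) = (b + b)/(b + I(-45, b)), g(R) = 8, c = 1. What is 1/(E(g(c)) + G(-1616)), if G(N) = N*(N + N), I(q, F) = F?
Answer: 1/5222913 ≈ 1.9146e-7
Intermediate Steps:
G(N) = 2*N**2 (G(N) = N*(2*N) = 2*N**2)
E(b) = 1 (E(b) = (b + b)/(b + b) = (2*b)/((2*b)) = (2*b)*(1/(2*b)) = 1)
1/(E(g(c)) + G(-1616)) = 1/(1 + 2*(-1616)**2) = 1/(1 + 2*2611456) = 1/(1 + 5222912) = 1/5222913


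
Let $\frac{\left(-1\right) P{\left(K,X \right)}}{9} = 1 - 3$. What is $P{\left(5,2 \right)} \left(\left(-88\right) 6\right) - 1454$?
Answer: $-10958$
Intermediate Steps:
$P{\left(K,X \right)} = 18$ ($P{\left(K,X \right)} = - 9 \left(1 - 3\right) = \left(-9\right) \left(-2\right) = 18$)
$P{\left(5,2 \right)} \left(\left(-88\right) 6\right) - 1454 = 18 \left(\left(-88\right) 6\right) - 1454 = 18 \left(-528\right) - 1454 = -9504 - 1454 = -10958$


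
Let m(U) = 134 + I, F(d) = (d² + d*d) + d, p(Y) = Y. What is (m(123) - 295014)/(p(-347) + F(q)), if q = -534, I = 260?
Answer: -294620/569431 ≈ -0.51739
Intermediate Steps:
F(d) = d + 2*d² (F(d) = (d² + d²) + d = 2*d² + d = d + 2*d²)
m(U) = 394 (m(U) = 134 + 260 = 394)
(m(123) - 295014)/(p(-347) + F(q)) = (394 - 295014)/(-347 - 534*(1 + 2*(-534))) = -294620/(-347 - 534*(1 - 1068)) = -294620/(-347 - 534*(-1067)) = -294620/(-347 + 569778) = -294620/569431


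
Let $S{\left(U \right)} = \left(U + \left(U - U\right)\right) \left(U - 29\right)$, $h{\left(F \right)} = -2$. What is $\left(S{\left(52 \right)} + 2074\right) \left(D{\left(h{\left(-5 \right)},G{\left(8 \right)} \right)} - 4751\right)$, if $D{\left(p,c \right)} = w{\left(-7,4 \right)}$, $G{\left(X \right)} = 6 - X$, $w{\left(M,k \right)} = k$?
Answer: $-15522690$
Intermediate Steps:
$D{\left(p,c \right)} = 4$
$S{\left(U \right)} = U \left(-29 + U\right)$ ($S{\left(U \right)} = \left(U + 0\right) \left(-29 + U\right) = U \left(-29 + U\right)$)
$\left(S{\left(52 \right)} + 2074\right) \left(D{\left(h{\left(-5 \right)},G{\left(8 \right)} \right)} - 4751\right) = \left(52 \left(-29 + 52\right) + 2074\right) \left(4 - 4751\right) = \left(52 \cdot 23 + 2074\right) \left(-4747\right) = \left(1196 + 2074\right) \left(-4747\right) = 3270 \left(-4747\right) = -15522690$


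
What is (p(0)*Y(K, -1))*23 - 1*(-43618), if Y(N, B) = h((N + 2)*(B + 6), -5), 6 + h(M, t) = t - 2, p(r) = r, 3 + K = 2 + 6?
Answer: 43618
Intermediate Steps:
K = 5 (K = -3 + (2 + 6) = -3 + 8 = 5)
h(M, t) = -8 + t (h(M, t) = -6 + (t - 2) = -6 + (-2 + t) = -8 + t)
Y(N, B) = -13 (Y(N, B) = -8 - 5 = -13)
(p(0)*Y(K, -1))*23 - 1*(-43618) = (0*(-13))*23 - 1*(-43618) = 0*23 + 43618 = 0 + 43618 = 43618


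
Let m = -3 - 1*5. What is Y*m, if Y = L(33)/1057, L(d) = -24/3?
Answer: 64/1057 ≈ 0.060549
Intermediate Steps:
L(d) = -8 (L(d) = -24*⅓ = -8)
Y = -8/1057 ≈ -0.0075686
m = -8 (m = -3 - 5 = -8)
Y*m = -8/1057*(-8) = 64/1057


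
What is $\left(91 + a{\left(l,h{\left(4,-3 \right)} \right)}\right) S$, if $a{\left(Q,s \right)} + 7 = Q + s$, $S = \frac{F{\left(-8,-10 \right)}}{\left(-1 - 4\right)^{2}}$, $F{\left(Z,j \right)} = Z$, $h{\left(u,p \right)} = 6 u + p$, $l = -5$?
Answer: $-32$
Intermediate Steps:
$h{\left(u,p \right)} = p + 6 u$
$S = - \frac{8}{25}$ ($S = - \frac{8}{\left(-1 - 4\right)^{2}} = - \frac{8}{\left(-5\right)^{2}} = - \frac{8}{25} \approx -0.32$)
$a{\left(Q,s \right)} = -7 + Q + s$ ($a{\left(Q,s \right)} = -7 + \left(Q + s\right) = -7 + Q + s$)
$\left(91 + a{\left(l,h{\left(4,-3 \right)} \right)}\right) S = \left(91 - -9\right) \left(- \frac{8}{25}\right) = \left(91 + 9\right) \left(- \frac{8}{25}\right) = 100 \left(- \frac{8}{25}\right) = -32$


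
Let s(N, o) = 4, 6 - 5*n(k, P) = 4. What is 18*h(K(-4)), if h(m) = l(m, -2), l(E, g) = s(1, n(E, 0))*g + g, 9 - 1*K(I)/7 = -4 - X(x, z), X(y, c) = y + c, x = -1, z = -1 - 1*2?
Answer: -180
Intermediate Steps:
n(k, P) = 2/5 (n(k, P) = 6/5 - 1/5*4 = 6/5 - 4/5 = 2/5)
z = -3 (z = -1 - 2 = -3)
X(y, c) = c + y
K(I) = 63 (K(I) = 63 - 7*(-4 - (-3 - 1)) = 63 - 7*(-4 - 1*(-4)) = 63 - 7*(-4 + 4) = 63 - 7*0 = 63 + 0 = 63)
l(E, g) = 5*g (l(E, g) = 4*g + g = 5*g)
h(m) = -10 (h(m) = 5*(-2) = -10)
18*h(K(-4)) = 18*(-10) = -180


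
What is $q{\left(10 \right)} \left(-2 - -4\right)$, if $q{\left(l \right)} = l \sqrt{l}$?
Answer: $20 \sqrt{10} \approx 63.246$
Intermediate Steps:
$q{\left(l \right)} = l^{\frac{3}{2}}$
$q{\left(10 \right)} \left(-2 - -4\right) = 10^{\frac{3}{2}} \left(-2 - -4\right) = 10 \sqrt{10} \left(-2 + 4\right) = 10 \sqrt{10} \cdot 2 = 20 \sqrt{10}$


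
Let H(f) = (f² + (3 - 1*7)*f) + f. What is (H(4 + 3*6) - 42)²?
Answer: 141376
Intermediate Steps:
H(f) = f² - 3*f (H(f) = (f² + (3 - 7)*f) + f = (f² - 4*f) + f = f² - 3*f)
(H(4 + 3*6) - 42)² = ((4 + 3*6)*(-3 + (4 + 3*6)) - 42)² = ((4 + 18)*(-3 + (4 + 18)) - 42)² = (22*(-3 + 22) - 42)² = (22*19 - 42)² = (418 - 42)² = 376² = 141376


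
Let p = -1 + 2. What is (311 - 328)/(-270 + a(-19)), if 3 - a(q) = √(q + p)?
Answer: 1513/23769 - 17*I*√2/23769 ≈ 0.063654 - 0.0010115*I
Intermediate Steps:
p = 1
a(q) = 3 - √(1 + q) (a(q) = 3 - √(q + 1) = 3 - √(1 + q))
(311 - 328)/(-270 + a(-19)) = (311 - 328)/(-270 + (3 - √(1 - 19))) = -17/(-270 + (3 - √(-18))) = -17/(-270 + (3 - 3*I*√2)) = -17/(-267 - 3*I*√2)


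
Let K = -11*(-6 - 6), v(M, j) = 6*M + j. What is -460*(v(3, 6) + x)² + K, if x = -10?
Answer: -90028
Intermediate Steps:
v(M, j) = j + 6*M
K = 132 (K = -11*(-12) = 132)
-460*(v(3, 6) + x)² + K = -460*((6 + 6*3) - 10)² + 132 = -460*((6 + 18) - 10)² + 132 = -460*(24 - 10)² + 132 = -460*14² + 132 = -460*196 + 132 = -90160 + 132 = -90028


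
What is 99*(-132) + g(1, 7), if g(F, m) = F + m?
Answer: -13060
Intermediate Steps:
99*(-132) + g(1, 7) = 99*(-132) + (1 + 7) = -13068 + 8 = -13060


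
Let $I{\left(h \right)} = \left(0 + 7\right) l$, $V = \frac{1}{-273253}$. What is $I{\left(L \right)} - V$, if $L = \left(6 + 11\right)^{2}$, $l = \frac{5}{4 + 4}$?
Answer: $\frac{9563863}{2186024} \approx 4.375$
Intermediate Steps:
$l = \frac{5}{8} \approx 0.625$
$V = - \frac{1}{273253} \approx -3.6596 \cdot 10^{-6}$
$L = 289$ ($L = 17^{2} = 289$)
$I{\left(h \right)} = \frac{35}{8}$ ($I{\left(h \right)} = \left(0 + 7\right) \frac{5}{8} = 7 \cdot \frac{5}{8} = \frac{35}{8}$)
$I{\left(L \right)} - V = \frac{35}{8} - - \frac{1}{273253} = \frac{35}{8} + \frac{1}{273253} = \frac{9563863}{2186024}$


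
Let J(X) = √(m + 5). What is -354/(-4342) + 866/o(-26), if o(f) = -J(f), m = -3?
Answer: 177/2171 - 433*√2 ≈ -612.27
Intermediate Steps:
J(X) = √2 (J(X) = √(-3 + 5) = √2)
o(f) = -√2
-354/(-4342) + 866/o(-26) = -354/(-4342) + 866/((-√2)) = -354*(-1/4342) + 866*(-√2/2) = 177/2171 - 433*√2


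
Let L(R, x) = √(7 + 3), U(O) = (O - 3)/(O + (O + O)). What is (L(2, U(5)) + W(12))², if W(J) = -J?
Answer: (12 - √10)² ≈ 78.105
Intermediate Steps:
U(O) = (-3 + O)/(3*O) (U(O) = (-3 + O)/(O + 2*O) = (-3 + O)/((3*O)) = (-3 + O)*(1/(3*O)) = (-3 + O)/(3*O))
L(R, x) = √10
(L(2, U(5)) + W(12))² = (√10 - 1*12)² = (√10 - 12)² = (-12 + √10)²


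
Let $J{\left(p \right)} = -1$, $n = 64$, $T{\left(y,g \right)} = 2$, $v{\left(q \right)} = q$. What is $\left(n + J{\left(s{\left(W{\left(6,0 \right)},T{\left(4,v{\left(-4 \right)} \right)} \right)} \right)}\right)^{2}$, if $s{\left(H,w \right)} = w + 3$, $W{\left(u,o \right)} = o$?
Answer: $3969$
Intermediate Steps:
$s{\left(H,w \right)} = 3 + w$
$\left(n + J{\left(s{\left(W{\left(6,0 \right)},T{\left(4,v{\left(-4 \right)} \right)} \right)} \right)}\right)^{2} = \left(64 - 1\right)^{2} = 63^{2} = 3969$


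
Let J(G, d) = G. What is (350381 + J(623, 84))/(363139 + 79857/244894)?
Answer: 85958773576/88930642123 ≈ 0.96658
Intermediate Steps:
(350381 + J(623, 84))/(363139 + 79857/244894) = (350381 + 623)/(363139 + 79857/244894) = 351004/(363139 + 79857*(1/244894)) = 351004/(363139 + 79857/244894) = 351004/(88930642123/244894) = 351004*(244894/88930642123) = 85958773576/88930642123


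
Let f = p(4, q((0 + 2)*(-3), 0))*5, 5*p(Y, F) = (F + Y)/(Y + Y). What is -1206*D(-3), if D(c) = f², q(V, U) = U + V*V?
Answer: -30150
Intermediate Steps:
q(V, U) = U + V²
p(Y, F) = (F + Y)/(10*Y) (p(Y, F) = ((F + Y)/(Y + Y))/5 = ((F + Y)/((2*Y)))/5 = ((F + Y)*(1/(2*Y)))/5 = ((F + Y)/(2*Y))/5 = (F + Y)/(10*Y))
f = 5 (f = ((⅒)*((0 + ((0 + 2)*(-3))²) + 4)/4)*5 = ((⅒)*(¼)*((0 + (2*(-3))²) + 4))*5 = ((⅒)*(¼)*((0 + (-6)²) + 4))*5 = ((⅒)*(¼)*((0 + 36) + 4))*5 = ((⅒)*(¼)*(36 + 4))*5 = ((⅒)*(¼)*40)*5 = 1*5 = 5)
D(c) = 25 (D(c) = 5² = 25)
-1206*D(-3) = -1206*25 = -30150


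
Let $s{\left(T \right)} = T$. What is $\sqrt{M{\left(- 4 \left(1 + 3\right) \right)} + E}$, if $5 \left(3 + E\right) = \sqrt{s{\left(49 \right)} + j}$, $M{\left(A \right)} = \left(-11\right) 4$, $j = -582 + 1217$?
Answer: $\frac{\sqrt{-1175 + 30 \sqrt{19}}}{5} \approx 6.4629 i$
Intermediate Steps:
$j = 635$
$M{\left(A \right)} = -44$
$E = -3 + \frac{6 \sqrt{19}}{5}$ ($E = -3 + \frac{\sqrt{49 + 635}}{5} = -3 + \frac{\sqrt{684}}{5} = -3 + \frac{6 \sqrt{19}}{5} \approx 2.2307$)
$\sqrt{M{\left(- 4 \left(1 + 3\right) \right)} + E} = \sqrt{-44 - \left(3 - \frac{6 \sqrt{19}}{5}\right)} = \sqrt{-47 + \frac{6 \sqrt{19}}{5}}$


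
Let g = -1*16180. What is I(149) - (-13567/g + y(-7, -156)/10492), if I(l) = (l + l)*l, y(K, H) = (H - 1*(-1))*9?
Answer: 942198576407/21220070 ≈ 44401.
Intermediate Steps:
g = -16180
y(K, H) = 9 + 9*H (y(K, H) = (H + 1)*9 = (1 + H)*9 = 9 + 9*H)
I(l) = 2*l² (I(l) = (2*l)*l = 2*l²)
I(149) - (-13567/g + y(-7, -156)/10492) = 2*149² - (-13567/(-16180) + (9 + 9*(-156))/10492) = 2*22201 - (-13567*(-1/16180) + (9 - 1404)*(1/10492)) = 44402 - (13567/16180 - 1395*1/10492) = 44402 - (13567/16180 - 1395/10492) = 44402 - 1*14971733/21220070 = 44402 - 14971733/21220070 = 942198576407/21220070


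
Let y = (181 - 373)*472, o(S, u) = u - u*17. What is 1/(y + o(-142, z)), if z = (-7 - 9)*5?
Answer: -1/89344 ≈ -1.1193e-5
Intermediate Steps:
z = -80 (z = -16*5 = -80)
o(S, u) = -16*u (o(S, u) = u - 17*u = -16*u)
y = -90624 (y = -192*472 = -90624)
1/(y + o(-142, z)) = 1/(-90624 - 16*(-80)) = 1/(-90624 + 1280) = 1/(-89344) = -1/89344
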